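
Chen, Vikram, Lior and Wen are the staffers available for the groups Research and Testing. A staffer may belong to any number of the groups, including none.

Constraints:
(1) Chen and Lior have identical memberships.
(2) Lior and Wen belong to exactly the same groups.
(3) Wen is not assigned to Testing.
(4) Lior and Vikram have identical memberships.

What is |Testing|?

From (3): Wen ∉ Testing.
(2): Lior matches Wen: Lior ∉ Testing.
(4): Vikram matches Lior: Vikram ∉ Testing.
(1): Chen matches Lior: Chen ∉ Testing.

0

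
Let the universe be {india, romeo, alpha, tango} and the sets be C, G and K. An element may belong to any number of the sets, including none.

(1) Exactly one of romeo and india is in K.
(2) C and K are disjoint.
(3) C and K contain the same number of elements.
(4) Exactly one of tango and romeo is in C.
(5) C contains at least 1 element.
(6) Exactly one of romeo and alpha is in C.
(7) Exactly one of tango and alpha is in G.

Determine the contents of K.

K = {india}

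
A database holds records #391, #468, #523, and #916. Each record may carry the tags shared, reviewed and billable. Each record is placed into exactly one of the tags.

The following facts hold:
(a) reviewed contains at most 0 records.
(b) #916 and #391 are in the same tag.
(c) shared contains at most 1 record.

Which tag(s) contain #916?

#916: billable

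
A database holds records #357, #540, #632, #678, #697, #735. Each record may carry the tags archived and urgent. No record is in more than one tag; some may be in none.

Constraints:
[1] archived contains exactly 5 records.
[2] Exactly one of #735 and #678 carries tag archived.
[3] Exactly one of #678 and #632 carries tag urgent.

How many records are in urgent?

1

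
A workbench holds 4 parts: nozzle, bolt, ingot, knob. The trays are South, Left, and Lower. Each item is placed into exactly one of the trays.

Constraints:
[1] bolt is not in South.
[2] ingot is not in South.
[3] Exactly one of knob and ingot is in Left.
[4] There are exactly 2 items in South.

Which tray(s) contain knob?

From (1): bolt ∉ South.
From (2): ingot ∉ South.
(4): only 2 candidates remain for South, so all are in.
(3) (exactly one): ingot ∈ Left.

knob: South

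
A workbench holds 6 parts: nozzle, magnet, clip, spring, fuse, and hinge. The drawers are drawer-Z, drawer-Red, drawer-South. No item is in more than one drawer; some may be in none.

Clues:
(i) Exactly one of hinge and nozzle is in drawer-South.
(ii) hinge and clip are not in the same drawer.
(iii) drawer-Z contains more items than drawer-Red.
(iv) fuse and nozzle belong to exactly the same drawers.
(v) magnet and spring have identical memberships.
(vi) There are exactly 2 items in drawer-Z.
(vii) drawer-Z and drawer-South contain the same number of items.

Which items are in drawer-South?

drawer-South = {fuse, nozzle}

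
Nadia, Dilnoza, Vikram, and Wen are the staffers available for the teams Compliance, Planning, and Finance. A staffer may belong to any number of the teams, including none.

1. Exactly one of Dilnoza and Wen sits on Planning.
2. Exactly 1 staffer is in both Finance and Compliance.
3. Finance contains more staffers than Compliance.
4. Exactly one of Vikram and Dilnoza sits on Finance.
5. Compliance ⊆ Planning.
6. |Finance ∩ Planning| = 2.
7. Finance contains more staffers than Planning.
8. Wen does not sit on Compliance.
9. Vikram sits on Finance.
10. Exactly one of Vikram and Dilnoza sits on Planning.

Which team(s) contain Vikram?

From (8): Wen ∉ Compliance.
From (9): Vikram ∈ Finance.
(4) (exactly one): Dilnoza ∉ Finance.
Suppose Vikram ∉ Compliance: no assignment then satisfies all the clues, so Vikram ∈ Compliance.

Vikram: Compliance, Finance, Planning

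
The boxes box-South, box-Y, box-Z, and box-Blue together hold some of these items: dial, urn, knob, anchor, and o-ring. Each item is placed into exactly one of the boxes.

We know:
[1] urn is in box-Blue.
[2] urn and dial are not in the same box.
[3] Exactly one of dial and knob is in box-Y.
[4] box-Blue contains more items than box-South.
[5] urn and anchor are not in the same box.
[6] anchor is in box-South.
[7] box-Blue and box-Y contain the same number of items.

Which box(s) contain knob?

From (1): urn ∈ box-Blue.
From (6): anchor ∈ box-South.
(2): dial ∉ box-Blue.
Suppose knob ∈ box-South: no assignment then satisfies all the clues, so knob ∉ box-South.

knob: box-Blue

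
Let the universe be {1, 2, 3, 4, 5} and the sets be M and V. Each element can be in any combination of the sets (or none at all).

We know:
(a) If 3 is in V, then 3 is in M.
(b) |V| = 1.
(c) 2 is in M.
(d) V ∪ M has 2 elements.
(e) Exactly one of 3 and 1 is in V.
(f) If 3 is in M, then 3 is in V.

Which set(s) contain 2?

2: M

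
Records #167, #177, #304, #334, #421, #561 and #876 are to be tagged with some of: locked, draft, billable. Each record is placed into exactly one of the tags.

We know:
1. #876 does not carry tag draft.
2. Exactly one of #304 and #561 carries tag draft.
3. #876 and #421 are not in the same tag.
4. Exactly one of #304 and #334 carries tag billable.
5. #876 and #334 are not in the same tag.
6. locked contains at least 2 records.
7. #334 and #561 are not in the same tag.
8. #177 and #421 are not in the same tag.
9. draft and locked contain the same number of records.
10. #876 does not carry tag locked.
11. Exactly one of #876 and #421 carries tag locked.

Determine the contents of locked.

locked = {#334, #421}

From (1): #876 ∉ draft.
From (10): #876 ∉ locked.
(11) (exactly one): #421 ∈ locked.
Only one tag left: #876 ∈ billable.
(5): #334 ∉ billable.
(8): #177 ∉ locked.
(4) (exactly one): #304 ∈ billable.
(2) (exactly one): #561 ∈ draft.
(7): #334 ∉ draft.
Only one tag left: #334 ∈ locked.
Suppose #167 ∈ locked: no assignment then satisfies all the clues, so #167 ∉ locked.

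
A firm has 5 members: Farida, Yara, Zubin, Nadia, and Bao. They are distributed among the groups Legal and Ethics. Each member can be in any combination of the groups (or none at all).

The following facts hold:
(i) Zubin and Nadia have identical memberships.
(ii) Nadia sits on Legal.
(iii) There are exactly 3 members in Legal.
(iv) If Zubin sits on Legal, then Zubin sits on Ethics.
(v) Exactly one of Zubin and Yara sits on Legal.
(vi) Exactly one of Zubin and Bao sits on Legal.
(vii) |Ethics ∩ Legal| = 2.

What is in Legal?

From (ii): Nadia ∈ Legal.
(i): Zubin matches Nadia: Zubin ∈ Legal.
(iv): Zubin ∈ Ethics.
(v) (exactly one): Yara ∉ Legal.
(vi) (exactly one): Bao ∉ Legal.
(i): Nadia matches Zubin: Nadia ∈ Ethics.
(iii): only 3 candidates remain for Legal, so all are in.

Legal = {Farida, Nadia, Zubin}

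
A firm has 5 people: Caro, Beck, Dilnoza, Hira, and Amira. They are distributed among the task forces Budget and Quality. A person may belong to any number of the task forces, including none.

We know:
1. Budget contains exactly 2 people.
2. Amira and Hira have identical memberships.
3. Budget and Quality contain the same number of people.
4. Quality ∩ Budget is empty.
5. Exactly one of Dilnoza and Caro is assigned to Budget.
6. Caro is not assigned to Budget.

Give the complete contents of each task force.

From (6): Caro ∉ Budget.
(5) (exactly one): Dilnoza ∈ Budget.
(4) (disjoint): Dilnoza ∉ Quality.
Suppose Caro ∈ Quality: no assignment then satisfies all the clues, so Caro ∉ Quality.

Budget = {Beck, Dilnoza}; Quality = {Amira, Hira}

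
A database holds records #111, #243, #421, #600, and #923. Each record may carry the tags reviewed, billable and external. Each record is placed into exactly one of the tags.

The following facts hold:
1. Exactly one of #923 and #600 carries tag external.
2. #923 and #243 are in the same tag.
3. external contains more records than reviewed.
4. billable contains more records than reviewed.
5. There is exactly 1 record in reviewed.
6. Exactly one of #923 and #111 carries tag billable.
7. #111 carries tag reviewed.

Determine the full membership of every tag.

reviewed = {#111}; billable = {#243, #923}; external = {#421, #600}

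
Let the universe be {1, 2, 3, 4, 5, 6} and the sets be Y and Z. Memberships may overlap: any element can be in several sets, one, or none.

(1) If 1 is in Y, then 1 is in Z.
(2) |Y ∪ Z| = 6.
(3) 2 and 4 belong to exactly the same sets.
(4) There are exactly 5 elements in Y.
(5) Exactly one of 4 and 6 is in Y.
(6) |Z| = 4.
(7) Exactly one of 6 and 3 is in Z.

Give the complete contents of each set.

Y = {1, 2, 3, 4, 5}; Z = {1, 2, 4, 6}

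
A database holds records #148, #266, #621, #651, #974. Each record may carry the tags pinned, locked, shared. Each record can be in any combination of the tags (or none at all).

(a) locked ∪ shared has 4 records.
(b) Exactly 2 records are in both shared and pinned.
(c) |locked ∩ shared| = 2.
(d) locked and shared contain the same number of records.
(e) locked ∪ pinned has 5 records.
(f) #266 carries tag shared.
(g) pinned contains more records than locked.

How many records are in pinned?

4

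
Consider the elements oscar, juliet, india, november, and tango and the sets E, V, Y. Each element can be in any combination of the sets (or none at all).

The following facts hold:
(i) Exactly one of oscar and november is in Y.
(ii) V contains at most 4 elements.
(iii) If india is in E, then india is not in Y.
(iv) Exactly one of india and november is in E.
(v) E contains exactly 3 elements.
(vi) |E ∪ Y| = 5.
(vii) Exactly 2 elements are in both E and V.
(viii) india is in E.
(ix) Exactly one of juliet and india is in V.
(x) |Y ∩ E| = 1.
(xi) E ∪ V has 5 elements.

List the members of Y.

Y = {juliet, november, tango}

From (viii): india ∈ E.
(iii): india ∉ Y.
(iv) (exactly one): november ∉ E.
Suppose oscar ∈ Y: no assignment then satisfies all the clues, so oscar ∉ Y.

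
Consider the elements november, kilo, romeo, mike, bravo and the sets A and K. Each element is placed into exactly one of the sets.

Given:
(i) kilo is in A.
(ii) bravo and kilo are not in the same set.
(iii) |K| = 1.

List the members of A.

A = {kilo, mike, november, romeo}

From (i): kilo ∈ A.
(ii): bravo ∉ A.
Only one set left: bravo ∈ K.
(iii): K already has 1, so the rest are out.
Only one set left: november ∈ A.
Only one set left: romeo ∈ A.
Only one set left: mike ∈ A.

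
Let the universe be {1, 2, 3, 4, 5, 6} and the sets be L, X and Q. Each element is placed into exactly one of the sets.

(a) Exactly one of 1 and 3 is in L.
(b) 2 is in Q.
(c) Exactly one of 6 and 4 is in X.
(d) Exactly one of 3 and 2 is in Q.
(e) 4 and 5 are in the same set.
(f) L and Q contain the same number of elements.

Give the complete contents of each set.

L = {3, 6}; X = {4, 5}; Q = {1, 2}

From (b): 2 ∈ Q.
(d) (exactly one): 3 ∉ Q.
Suppose 1 ∈ L: no assignment then satisfies all the clues, so 1 ∉ L.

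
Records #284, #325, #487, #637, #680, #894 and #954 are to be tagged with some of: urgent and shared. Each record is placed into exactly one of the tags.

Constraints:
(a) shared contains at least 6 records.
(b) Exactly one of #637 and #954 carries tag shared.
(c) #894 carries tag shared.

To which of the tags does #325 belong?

From (c): #894 ∈ shared.
Suppose #325 ∈ urgent: no assignment then satisfies all the clues, so #325 ∉ urgent.

#325: shared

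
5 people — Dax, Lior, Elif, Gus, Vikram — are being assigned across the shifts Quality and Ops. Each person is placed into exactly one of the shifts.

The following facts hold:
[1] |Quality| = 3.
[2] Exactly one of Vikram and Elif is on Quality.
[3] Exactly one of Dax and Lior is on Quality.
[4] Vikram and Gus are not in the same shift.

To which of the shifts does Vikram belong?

Vikram: Ops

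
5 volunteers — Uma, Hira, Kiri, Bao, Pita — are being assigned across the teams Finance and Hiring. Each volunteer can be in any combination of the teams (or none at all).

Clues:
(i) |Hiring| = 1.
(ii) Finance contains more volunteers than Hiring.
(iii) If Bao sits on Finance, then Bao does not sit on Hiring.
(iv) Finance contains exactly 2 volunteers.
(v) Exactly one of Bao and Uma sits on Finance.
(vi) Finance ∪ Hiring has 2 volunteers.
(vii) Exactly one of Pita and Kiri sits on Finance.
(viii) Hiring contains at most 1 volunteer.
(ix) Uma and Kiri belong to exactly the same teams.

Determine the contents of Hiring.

Hiring = {Pita}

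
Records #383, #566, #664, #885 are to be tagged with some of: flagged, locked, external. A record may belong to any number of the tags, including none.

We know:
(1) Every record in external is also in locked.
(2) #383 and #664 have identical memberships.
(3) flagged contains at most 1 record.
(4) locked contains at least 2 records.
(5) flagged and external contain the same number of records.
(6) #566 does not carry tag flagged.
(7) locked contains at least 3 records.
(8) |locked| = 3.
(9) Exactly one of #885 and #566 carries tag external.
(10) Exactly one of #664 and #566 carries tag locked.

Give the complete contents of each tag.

flagged = {#885}; locked = {#383, #664, #885}; external = {#885}

From (6): #566 ∉ flagged.
Suppose #383 ∈ flagged: no assignment then satisfies all the clues, so #383 ∉ flagged.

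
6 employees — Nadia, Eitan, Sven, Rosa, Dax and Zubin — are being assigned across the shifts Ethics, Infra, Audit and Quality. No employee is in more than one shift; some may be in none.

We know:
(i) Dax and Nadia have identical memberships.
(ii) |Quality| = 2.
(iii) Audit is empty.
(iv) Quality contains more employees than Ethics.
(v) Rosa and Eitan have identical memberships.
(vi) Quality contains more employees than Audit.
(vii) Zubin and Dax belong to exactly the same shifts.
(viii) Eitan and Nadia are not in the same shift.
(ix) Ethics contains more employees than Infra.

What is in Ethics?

Ethics = {Sven}

(iii): Audit already has 0, so the rest are out.
Suppose Nadia ∈ Ethics: no assignment then satisfies all the clues, so Nadia ∉ Ethics.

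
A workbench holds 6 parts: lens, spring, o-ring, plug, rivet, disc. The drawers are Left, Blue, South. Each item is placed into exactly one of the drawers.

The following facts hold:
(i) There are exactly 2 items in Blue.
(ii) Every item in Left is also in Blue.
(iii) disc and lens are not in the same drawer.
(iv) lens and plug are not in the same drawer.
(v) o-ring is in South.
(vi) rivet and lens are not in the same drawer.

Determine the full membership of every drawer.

Left = {}; Blue = {lens, spring}; South = {disc, o-ring, plug, rivet}

From (v): o-ring ∈ South.
Suppose lens ∈ Left: no assignment then satisfies all the clues, so lens ∉ Left.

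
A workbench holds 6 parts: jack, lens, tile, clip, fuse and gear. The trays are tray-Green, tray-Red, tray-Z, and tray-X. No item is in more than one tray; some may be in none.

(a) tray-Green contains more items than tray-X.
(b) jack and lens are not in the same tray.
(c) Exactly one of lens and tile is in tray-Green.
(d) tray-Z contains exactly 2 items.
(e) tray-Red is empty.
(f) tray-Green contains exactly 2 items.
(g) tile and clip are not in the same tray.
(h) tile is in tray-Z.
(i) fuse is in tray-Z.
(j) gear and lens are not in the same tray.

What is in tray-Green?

tray-Green = {clip, lens}

From (h): tile ∈ tray-Z.
From (i): fuse ∈ tray-Z.
(c) (exactly one): lens ∈ tray-Green.
(d): tray-Z already has 2, so the rest are out.
(e): tray-Red already has 0, so the rest are out.
(j): gear ∉ tray-Green.
(b): jack ∉ tray-Green.
(f): only 2 candidates remain for tray-Green, so all are in.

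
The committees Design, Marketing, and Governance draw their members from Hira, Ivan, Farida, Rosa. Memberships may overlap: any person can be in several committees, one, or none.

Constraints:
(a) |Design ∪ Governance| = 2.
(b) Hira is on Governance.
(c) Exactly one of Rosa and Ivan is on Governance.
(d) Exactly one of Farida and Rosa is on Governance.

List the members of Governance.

From (b): Hira ∈ Governance.
Suppose Ivan ∈ Governance: no assignment then satisfies all the clues, so Ivan ∉ Governance.

Governance = {Hira, Rosa}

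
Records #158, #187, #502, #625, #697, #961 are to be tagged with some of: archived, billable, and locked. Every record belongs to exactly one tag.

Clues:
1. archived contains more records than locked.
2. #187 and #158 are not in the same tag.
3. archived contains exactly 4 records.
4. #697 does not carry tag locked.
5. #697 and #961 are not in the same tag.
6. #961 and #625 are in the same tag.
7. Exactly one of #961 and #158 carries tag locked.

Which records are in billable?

billable = {#697}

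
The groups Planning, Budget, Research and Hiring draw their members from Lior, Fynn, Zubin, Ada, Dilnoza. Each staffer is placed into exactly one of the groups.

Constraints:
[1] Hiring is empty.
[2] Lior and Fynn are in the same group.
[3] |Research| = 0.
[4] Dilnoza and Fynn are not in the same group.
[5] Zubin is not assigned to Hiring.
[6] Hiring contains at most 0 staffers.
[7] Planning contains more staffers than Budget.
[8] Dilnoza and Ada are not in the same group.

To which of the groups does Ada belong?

Ada: Planning

From (5): Zubin ∉ Hiring.
(1): Hiring already has 0, so the rest are out.
(3): Research already has 0, so the rest are out.
Suppose Ada ∉ Planning: no assignment then satisfies all the clues, so Ada ∈ Planning.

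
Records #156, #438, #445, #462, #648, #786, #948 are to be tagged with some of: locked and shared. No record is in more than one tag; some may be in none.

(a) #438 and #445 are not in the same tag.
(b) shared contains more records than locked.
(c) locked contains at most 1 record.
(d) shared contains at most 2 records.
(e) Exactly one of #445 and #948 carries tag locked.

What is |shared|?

2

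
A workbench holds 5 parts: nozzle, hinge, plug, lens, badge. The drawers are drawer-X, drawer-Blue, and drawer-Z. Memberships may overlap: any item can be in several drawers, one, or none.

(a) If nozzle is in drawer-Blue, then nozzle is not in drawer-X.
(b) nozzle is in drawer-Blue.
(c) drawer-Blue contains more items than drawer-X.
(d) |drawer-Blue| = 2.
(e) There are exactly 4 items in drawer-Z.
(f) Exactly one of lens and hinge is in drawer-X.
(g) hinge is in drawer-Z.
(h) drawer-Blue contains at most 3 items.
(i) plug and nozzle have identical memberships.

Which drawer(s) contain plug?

From (b): nozzle ∈ drawer-Blue.
From (g): hinge ∈ drawer-Z.
(a): nozzle ∉ drawer-X.
(i): plug matches nozzle: plug ∉ drawer-X.
(i): plug matches nozzle: plug ∈ drawer-Blue.
(d): drawer-Blue already has 2, so the rest are out.
Suppose plug ∉ drawer-Z: no assignment then satisfies all the clues, so plug ∈ drawer-Z.

plug: drawer-Blue, drawer-Z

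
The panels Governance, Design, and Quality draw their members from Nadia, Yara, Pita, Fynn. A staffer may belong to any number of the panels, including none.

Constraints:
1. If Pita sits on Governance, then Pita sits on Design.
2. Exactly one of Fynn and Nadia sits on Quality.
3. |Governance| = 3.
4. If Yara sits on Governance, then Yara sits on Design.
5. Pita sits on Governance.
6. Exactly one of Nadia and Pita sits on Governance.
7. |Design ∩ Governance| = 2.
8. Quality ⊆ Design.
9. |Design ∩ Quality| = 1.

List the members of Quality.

Quality = {Nadia}

From (5): Pita ∈ Governance.
(1): Pita ∈ Design.
(6) (exactly one): Nadia ∉ Governance.
(3): only 3 candidates remain for Governance, so all are in.
(4): Yara ∈ Design.
Suppose Nadia ∉ Quality: no assignment then satisfies all the clues, so Nadia ∈ Quality.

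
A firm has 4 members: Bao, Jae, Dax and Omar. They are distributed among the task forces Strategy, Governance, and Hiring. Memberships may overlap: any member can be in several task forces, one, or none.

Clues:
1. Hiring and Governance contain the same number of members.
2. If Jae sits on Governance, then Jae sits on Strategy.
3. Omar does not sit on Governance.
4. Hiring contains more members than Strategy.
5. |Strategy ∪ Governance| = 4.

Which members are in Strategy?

Strategy = {Jae, Omar}

From (3): Omar ∉ Governance.
Suppose Bao ∈ Strategy: no assignment then satisfies all the clues, so Bao ∉ Strategy.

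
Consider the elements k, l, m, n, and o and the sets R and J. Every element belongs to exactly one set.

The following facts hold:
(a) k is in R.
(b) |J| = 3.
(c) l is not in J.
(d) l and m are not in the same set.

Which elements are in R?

From (a): k ∈ R.
From (c): l ∉ J.
(b): only 3 candidates remain for J, so all are in.
Only one set left: l ∈ R.

R = {k, l}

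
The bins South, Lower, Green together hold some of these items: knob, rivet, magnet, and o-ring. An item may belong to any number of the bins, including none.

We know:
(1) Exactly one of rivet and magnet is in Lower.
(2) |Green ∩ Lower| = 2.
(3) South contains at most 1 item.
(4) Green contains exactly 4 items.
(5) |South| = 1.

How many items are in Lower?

2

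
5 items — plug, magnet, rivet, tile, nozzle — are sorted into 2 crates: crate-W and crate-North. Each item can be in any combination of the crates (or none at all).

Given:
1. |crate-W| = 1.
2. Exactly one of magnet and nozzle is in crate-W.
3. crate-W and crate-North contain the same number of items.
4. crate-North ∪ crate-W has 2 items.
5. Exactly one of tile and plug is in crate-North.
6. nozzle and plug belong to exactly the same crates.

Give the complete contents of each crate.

crate-W = {magnet}; crate-North = {tile}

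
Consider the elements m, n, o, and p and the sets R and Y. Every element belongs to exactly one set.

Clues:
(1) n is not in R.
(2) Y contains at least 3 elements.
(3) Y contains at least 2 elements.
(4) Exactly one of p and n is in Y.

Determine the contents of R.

From (1): n ∉ R.
Only one set left: n ∈ Y.
(4) (exactly one): p ∉ Y.
Only one set left: p ∈ R.
(2): only 3 candidates remain for Y, so all are in.

R = {p}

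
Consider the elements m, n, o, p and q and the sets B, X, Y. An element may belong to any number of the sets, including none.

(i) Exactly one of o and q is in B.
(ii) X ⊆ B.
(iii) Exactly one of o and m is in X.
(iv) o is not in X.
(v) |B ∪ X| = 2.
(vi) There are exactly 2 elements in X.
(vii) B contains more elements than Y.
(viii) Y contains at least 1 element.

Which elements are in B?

B = {m, q}

From (iv): o ∉ X.
(iii) (exactly one): m ∈ X.
(ii) with m ∈ X: m ∈ B.
Suppose n ∈ B: no assignment then satisfies all the clues, so n ∉ B.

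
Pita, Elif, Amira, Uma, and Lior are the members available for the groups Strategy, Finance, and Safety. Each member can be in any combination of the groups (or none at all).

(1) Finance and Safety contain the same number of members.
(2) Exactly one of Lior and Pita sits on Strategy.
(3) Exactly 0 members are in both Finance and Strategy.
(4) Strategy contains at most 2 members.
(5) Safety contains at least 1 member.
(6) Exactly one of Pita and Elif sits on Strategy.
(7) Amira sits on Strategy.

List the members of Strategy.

Strategy = {Amira, Pita}

From (7): Amira ∈ Strategy.
Suppose Pita ∉ Strategy: no assignment then satisfies all the clues, so Pita ∈ Strategy.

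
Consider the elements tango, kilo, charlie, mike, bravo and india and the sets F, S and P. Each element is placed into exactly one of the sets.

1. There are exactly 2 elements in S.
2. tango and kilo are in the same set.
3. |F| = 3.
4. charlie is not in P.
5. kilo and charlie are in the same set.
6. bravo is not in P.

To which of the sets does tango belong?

tango: F

From (4): charlie ∉ P.
From (6): bravo ∉ P.
(5): kilo matches charlie: kilo ∉ P.
(2): tango matches kilo: tango ∉ P.
Suppose tango ∉ F: no assignment then satisfies all the clues, so tango ∈ F.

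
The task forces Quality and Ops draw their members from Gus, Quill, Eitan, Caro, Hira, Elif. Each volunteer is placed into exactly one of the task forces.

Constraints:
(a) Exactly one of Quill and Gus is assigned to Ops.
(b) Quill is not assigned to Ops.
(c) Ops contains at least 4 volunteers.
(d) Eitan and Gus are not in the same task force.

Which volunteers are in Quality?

From (b): Quill ∉ Ops.
(a) (exactly one): Gus ∈ Ops.
(d): Eitan ∉ Ops.
Only one task force left: Quill ∈ Quality.
Only one task force left: Eitan ∈ Quality.
(c): only 4 candidates remain for Ops, so all are in.

Quality = {Eitan, Quill}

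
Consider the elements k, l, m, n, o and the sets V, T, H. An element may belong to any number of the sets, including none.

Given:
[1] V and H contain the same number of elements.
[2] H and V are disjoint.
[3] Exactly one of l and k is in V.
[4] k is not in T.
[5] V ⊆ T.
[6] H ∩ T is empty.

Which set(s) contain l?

l: T, V

From (4): k ∉ T.
(5) contrapositive: k ∉ V.
(3) (exactly one): l ∈ V.
(5) with l ∈ V: l ∈ T.
(6) (disjoint): l ∉ H.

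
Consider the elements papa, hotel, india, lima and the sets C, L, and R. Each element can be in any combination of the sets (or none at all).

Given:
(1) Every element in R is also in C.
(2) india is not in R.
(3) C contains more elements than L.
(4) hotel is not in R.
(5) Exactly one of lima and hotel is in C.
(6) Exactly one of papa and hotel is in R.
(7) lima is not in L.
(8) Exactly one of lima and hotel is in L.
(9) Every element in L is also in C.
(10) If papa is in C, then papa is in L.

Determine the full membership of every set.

C = {hotel, india, papa}; L = {hotel, papa}; R = {papa}

From (2): india ∉ R.
From (4): hotel ∉ R.
From (7): lima ∉ L.
(6) (exactly one): papa ∈ R.
(8) (exactly one): hotel ∈ L.
(9) with hotel ∈ L: hotel ∈ C.
(1) with papa ∈ R: papa ∈ C.
(5) (exactly one): lima ∉ C.
(10): papa ∈ L.
(1) contrapositive: lima ∉ R.
Suppose india ∉ C: no assignment then satisfies all the clues, so india ∈ C.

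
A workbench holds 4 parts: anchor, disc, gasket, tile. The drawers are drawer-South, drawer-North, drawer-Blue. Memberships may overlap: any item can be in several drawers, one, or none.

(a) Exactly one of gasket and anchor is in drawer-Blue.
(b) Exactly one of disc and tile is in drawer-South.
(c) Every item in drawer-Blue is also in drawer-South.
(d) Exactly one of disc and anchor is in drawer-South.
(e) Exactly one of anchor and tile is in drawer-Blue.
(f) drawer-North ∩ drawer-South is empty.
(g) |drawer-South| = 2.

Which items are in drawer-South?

drawer-South = {anchor, tile}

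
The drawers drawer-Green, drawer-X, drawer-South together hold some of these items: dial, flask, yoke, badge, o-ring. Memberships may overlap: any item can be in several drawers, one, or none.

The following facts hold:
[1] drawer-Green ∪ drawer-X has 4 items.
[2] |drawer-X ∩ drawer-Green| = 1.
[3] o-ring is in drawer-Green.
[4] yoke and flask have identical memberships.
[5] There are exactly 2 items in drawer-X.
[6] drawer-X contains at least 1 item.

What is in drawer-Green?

drawer-Green = {flask, o-ring, yoke}

From (3): o-ring ∈ drawer-Green.
Suppose dial ∈ drawer-Green: no assignment then satisfies all the clues, so dial ∉ drawer-Green.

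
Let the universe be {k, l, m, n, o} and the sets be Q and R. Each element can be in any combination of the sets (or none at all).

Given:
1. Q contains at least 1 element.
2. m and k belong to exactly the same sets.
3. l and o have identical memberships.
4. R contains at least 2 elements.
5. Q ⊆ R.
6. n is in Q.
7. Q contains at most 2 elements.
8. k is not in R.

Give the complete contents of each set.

Q = {n}; R = {l, n, o}

From (6): n ∈ Q.
From (8): k ∉ R.
(2): m matches k: m ∉ R.
(5) contrapositive: k ∉ Q.
(5) contrapositive: m ∉ Q.
(5) with n ∈ Q: n ∈ R.
Suppose l ∈ Q: no assignment then satisfies all the clues, so l ∉ Q.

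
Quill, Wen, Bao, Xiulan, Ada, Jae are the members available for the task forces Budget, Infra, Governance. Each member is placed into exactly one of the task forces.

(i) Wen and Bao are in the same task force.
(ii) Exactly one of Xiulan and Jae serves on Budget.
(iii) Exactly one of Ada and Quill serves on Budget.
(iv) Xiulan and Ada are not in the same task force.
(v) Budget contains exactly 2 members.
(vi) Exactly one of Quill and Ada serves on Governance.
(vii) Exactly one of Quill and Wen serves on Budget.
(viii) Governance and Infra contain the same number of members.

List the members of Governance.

Governance = {Ada, Jae}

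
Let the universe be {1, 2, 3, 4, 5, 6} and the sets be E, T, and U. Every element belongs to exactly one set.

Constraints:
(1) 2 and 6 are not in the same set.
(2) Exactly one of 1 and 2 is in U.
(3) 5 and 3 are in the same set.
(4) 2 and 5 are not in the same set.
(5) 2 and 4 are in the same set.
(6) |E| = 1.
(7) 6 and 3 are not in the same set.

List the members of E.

E = {6}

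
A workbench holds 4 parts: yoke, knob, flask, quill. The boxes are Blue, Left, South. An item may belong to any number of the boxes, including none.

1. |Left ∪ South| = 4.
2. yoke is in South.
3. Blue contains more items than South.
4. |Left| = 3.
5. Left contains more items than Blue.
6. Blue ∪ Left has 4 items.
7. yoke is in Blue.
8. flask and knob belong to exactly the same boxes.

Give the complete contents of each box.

Blue = {quill, yoke}; Left = {flask, knob, quill}; South = {yoke}

From (2): yoke ∈ South.
From (7): yoke ∈ Blue.
Suppose yoke ∈ Left: no assignment then satisfies all the clues, so yoke ∉ Left.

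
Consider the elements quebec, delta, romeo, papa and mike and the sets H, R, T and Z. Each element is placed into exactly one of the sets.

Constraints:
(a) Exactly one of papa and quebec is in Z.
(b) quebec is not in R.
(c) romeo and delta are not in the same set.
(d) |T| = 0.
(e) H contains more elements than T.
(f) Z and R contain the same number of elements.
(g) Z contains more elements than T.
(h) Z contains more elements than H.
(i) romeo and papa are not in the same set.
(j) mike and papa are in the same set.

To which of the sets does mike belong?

mike: R

From (b): quebec ∉ R.
(d): T already has 0, so the rest are out.
Suppose mike ∈ H: no assignment then satisfies all the clues, so mike ∉ H.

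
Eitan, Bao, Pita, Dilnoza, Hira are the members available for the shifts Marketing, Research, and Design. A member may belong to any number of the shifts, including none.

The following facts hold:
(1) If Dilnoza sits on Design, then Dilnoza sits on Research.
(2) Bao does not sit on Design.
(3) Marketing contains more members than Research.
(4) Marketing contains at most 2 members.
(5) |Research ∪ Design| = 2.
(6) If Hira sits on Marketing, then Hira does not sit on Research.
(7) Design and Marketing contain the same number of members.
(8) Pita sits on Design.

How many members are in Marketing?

2

From (2): Bao ∉ Design.
From (8): Pita ∈ Design.
Suppose Bao ∈ Research: no assignment then satisfies all the clues, so Bao ∉ Research.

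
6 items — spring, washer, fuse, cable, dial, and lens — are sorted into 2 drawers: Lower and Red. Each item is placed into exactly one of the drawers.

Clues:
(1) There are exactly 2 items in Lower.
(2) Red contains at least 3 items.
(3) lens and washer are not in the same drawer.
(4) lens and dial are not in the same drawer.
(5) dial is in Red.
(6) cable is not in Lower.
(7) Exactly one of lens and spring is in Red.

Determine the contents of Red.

From (5): dial ∈ Red.
From (6): cable ∉ Lower.
(4): lens ∉ Red.
(7) (exactly one): spring ∈ Red.
Only one drawer left: cable ∈ Red.
Only one drawer left: lens ∈ Lower.
(3): washer ∉ Lower.
Only one drawer left: washer ∈ Red.
(1): only 2 candidates remain for Lower, so all are in.

Red = {cable, dial, spring, washer}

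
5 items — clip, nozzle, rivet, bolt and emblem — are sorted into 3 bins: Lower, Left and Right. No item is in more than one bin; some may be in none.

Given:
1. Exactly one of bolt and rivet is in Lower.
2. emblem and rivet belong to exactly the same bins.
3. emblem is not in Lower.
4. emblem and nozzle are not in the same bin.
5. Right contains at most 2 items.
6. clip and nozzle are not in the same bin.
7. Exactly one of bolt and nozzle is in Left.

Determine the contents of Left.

Left = {nozzle}

From (3): emblem ∉ Lower.
(2): rivet matches emblem: rivet ∉ Lower.
(1) (exactly one): bolt ∈ Lower.
(7) (exactly one): nozzle ∈ Left.
(4): emblem ∉ Left.
(6): clip ∉ Left.
(2): rivet matches emblem: rivet ∉ Left.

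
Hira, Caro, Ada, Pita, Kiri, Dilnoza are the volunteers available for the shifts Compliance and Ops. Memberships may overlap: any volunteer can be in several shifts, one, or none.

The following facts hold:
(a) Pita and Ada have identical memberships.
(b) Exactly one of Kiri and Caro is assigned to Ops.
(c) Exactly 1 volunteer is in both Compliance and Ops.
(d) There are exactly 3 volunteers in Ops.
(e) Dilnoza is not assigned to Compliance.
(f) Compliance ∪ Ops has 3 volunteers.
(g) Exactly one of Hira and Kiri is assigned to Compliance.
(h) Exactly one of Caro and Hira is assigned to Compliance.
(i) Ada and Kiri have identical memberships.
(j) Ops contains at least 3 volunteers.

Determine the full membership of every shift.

Compliance = {Hira}; Ops = {Caro, Dilnoza, Hira}

From (e): Dilnoza ∉ Compliance.
Suppose Hira ∉ Compliance: no assignment then satisfies all the clues, so Hira ∈ Compliance.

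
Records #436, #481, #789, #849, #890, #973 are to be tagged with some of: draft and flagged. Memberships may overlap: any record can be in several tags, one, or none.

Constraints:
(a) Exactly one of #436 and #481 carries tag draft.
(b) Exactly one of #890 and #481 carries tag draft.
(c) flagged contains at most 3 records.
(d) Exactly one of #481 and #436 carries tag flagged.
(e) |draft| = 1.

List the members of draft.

draft = {#481}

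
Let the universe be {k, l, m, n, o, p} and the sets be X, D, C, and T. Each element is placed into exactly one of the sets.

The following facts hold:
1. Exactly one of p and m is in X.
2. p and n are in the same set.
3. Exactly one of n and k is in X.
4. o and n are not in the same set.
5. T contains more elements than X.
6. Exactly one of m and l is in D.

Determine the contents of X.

X = {n, p}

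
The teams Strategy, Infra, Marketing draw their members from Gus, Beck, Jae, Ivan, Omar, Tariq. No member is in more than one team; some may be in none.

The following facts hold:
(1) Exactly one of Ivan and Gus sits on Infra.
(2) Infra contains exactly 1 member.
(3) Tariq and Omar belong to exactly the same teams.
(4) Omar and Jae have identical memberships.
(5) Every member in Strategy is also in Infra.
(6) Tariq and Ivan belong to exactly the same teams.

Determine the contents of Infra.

Infra = {Gus}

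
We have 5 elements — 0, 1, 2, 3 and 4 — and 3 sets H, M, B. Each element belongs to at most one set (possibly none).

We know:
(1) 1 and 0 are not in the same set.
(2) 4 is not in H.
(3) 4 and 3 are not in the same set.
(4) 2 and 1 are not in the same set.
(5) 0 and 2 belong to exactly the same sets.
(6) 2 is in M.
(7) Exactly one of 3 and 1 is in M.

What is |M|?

From (2): 4 ∉ H.
From (6): 2 ∈ M.
(4): 1 ∉ M.
(5): 0 matches 2: 0 ∉ H.
(5): 0 matches 2: 0 ∈ M.
(7) (exactly one): 3 ∈ M.
(3): 4 ∉ M.

3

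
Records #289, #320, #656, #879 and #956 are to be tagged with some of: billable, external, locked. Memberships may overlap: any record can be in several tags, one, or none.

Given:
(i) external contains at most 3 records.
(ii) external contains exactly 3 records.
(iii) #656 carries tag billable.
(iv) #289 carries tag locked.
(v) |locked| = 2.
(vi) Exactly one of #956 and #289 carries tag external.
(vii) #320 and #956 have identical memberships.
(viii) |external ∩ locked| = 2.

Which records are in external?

external = {#289, #656, #879}

From (iii): #656 ∈ billable.
From (iv): #289 ∈ locked.
Suppose #289 ∉ external: no assignment then satisfies all the clues, so #289 ∈ external.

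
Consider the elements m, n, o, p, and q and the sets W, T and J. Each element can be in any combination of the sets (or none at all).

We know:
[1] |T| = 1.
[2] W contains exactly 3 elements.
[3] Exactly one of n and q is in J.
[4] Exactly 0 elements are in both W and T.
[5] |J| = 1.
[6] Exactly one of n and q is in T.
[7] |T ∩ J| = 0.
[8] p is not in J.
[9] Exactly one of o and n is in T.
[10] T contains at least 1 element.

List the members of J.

J = {q}

From (8): p ∉ J.
Suppose m ∈ J: no assignment then satisfies all the clues, so m ∉ J.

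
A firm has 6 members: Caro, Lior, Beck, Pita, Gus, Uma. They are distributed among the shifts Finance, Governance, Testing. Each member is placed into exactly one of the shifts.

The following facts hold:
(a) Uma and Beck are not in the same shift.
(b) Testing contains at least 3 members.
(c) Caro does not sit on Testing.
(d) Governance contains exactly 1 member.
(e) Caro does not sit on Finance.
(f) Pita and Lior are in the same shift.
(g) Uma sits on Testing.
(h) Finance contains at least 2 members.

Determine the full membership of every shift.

Finance = {Beck, Gus}; Governance = {Caro}; Testing = {Lior, Pita, Uma}

From (c): Caro ∉ Testing.
From (e): Caro ∉ Finance.
From (g): Uma ∈ Testing.
(a): Beck ∉ Testing.
Only one shift left: Caro ∈ Governance.
(d): Governance already has 1, so the rest are out.
Only one shift left: Beck ∈ Finance.
Suppose Lior ∈ Finance: no assignment then satisfies all the clues, so Lior ∉ Finance.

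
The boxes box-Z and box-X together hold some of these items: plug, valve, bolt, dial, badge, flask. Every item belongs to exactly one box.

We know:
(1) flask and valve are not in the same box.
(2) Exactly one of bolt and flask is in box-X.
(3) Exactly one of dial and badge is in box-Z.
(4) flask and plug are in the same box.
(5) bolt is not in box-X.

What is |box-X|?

3

From (5): bolt ∉ box-X.
(2) (exactly one): flask ∈ box-X.
(4): plug matches flask: plug ∉ box-Z.
(4): plug matches flask: plug ∈ box-X.
Only one box left: bolt ∈ box-Z.
(1): valve ∉ box-X.
Only one box left: valve ∈ box-Z.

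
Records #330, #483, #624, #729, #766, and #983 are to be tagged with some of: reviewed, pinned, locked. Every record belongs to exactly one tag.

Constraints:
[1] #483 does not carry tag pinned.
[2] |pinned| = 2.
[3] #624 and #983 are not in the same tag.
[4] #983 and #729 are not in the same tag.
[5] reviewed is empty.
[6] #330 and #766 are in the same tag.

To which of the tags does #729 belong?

From (1): #483 ∉ pinned.
(5): reviewed already has 0, so the rest are out.
Only one tag left: #483 ∈ locked.
Suppose #729 ∉ pinned: no assignment then satisfies all the clues, so #729 ∈ pinned.

#729: pinned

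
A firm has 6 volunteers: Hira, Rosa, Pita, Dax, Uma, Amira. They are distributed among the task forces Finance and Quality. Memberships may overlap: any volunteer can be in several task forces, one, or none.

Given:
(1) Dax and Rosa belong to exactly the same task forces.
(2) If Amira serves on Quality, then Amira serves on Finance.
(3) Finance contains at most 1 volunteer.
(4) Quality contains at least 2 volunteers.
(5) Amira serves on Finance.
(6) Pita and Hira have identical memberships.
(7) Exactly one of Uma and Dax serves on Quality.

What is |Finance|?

From (5): Amira ∈ Finance.
(3): Finance already has 1, so the rest are out.

1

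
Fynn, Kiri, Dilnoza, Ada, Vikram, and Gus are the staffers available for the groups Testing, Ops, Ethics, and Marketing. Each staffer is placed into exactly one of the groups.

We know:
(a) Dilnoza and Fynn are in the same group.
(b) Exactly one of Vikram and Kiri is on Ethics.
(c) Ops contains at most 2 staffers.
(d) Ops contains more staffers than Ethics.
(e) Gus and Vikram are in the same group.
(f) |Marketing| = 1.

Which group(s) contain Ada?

Ada: Marketing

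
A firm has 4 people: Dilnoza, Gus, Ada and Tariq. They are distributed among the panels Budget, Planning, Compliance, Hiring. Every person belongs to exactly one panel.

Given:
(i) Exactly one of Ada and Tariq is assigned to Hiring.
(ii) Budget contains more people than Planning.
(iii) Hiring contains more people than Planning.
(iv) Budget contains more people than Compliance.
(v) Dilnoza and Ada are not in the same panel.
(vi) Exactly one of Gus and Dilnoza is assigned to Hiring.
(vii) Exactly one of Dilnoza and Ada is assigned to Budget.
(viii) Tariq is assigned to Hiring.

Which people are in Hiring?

Hiring = {Dilnoza, Tariq}

From (viii): Tariq ∈ Hiring.
(i) (exactly one): Ada ∉ Hiring.
Suppose Dilnoza ∉ Hiring: no assignment then satisfies all the clues, so Dilnoza ∈ Hiring.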